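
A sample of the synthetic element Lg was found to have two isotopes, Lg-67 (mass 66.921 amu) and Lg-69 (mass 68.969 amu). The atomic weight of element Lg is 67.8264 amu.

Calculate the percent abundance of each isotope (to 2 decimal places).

Lg-67: 55.79%, Lg-69: 44.21%

Writing the weighted mean with unknown fraction x of Lg-67:
66.921·x + 68.969·(1 − x) = 67.8264
(66.921 − 68.969)·x = 67.8264 − 68.969
x = -1.1426 / -2.048 = 0.55791 → 55.79% Lg-67, 44.21% Lg-69.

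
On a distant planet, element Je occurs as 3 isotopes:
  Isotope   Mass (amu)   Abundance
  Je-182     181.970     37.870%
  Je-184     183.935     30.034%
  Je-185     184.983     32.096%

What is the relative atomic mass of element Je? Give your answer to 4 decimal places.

Average mass = Σ (abundance × isotope mass) = 0.37870 × 181.970 + 0.30034 × 183.935 + 0.32096 × 184.983
= 68.91204 + 55.24304 + 59.37214 = 183.52722 amu

183.5272 amu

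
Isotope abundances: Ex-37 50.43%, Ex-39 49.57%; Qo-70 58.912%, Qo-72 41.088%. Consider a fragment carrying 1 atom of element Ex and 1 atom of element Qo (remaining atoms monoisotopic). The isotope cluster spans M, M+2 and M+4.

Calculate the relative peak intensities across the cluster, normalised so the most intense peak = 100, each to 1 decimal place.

Element Ex pattern (n=1): 0.5043 : 0.4957
Element Qo pattern (n=1): 0.58912 : 0.41088
Convolve the two distributions (both contribute in 2-u steps):
  M: 0.5043×0.58912 = 0.297093
  M+2: 0.5043×0.41088 + 0.4957×0.58912 = 0.499234
  M+4: 0.4957×0.41088 = 0.203673
Scale to base peak (0.499234) = 100: 59.5 : 100.0 : 40.8

59.5 : 100.0 : 40.8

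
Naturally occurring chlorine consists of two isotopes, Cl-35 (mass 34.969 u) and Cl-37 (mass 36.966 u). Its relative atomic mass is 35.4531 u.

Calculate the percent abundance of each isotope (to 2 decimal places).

Cl-35: 75.76%, Cl-37: 24.24%

Let x be the fractional abundance of Cl-35; then Cl-37 has abundance 1 − x.
34.969·x + 36.966·(1 − x) = 35.4531
(34.969 − 36.966)·x = 35.4531 − 36.966
x = -1.5129 / -1.997 = 0.75759 → 75.76% Cl-35, 24.24% Cl-37.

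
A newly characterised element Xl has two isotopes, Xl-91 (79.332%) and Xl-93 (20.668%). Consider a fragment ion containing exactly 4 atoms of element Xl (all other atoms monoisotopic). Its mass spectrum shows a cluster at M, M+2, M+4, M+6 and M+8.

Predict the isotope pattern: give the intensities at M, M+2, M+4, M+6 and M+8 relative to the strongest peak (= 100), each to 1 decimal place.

The 4 Xl atoms are independent, so intensities follow the terms of (0.79332 + 0.20668)^4.
P(M) = 0.79332^4 = 0.396090
P(M+2) = 4 × 0.79332^3 × 0.20668^1 = 0.412766
P(M+4) = 6 × 0.79332^2 × 0.20668^2 = 0.161304
P(M+6) = 4 × 0.79332^1 × 0.20668^3 = 0.028016
P(M+8) = 0.20668^4 = 0.001825
The M+2 peak is largest (0.412766); scaling to 100 gives 96.0 : 100.0 : 39.1 : 6.8 : 0.4.

96.0 : 100.0 : 39.1 : 6.8 : 0.4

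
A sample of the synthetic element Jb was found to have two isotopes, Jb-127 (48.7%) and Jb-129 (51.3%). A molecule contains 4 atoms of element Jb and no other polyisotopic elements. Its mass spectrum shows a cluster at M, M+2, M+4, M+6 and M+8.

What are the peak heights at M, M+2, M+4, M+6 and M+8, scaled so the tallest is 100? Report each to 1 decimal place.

Expanding (0.487 + 0.513)^4:
P(M) = 0.487^4 = 0.056249
P(M+2) = 4 × 0.487^3 × 0.513^1 = 0.237009
P(M+4) = 6 × 0.487^2 × 0.513^2 = 0.374493
P(M+6) = 4 × 0.487^1 × 0.513^3 = 0.262991
P(M+8) = 0.513^4 = 0.069258
The M+4 peak is largest (0.374493); scaling to 100 gives 15.0 : 63.3 : 100.0 : 70.2 : 18.5.

15.0 : 63.3 : 100.0 : 70.2 : 18.5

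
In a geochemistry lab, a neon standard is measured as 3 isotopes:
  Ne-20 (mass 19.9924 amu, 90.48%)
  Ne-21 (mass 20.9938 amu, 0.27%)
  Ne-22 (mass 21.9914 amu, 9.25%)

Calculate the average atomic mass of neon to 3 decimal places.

Ar = Σ fᵢ·mᵢ = 0.9048 × 19.9924 + 0.0027 × 20.9938 + 0.0925 × 21.9914
= 18.08912 + 0.05668 + 2.03420 = 20.18000 amu

20.180 amu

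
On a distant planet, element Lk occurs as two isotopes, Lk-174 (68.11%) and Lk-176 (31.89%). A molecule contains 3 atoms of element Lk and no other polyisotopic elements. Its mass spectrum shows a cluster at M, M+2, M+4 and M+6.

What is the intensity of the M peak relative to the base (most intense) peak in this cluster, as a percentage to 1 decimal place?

71.2%

(0.6811 + 0.3189)^3 gives M 0.3160, M+2 0.4438, M+4 0.2078, M+6 0.0324; the largest is M+2.
P(M+2) = C(3,1) × 0.6811^2 × 0.3189^1 = 3 × 0.46389721 × 0.3189 = 0.443810 (base)
P(M) = C(3,0) × 0.6811^3 × 0.3189^0 = 1 × 0.31596039 × 1.0000 = 0.315960
Relative intensity = 0.315960 / 0.443810 × 100 = 71.2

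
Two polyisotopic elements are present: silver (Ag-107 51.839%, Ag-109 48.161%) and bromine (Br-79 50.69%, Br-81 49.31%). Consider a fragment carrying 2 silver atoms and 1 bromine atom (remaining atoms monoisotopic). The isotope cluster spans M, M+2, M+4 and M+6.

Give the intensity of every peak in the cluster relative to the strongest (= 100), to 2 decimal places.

35.32 : 100.00 : 94.34 : 29.66

Silver pattern (n=2): 0.26872819 : 0.49932362 : 0.23194819
Bromine pattern (n=1): 0.5069 : 0.4931
Convolve the two distributions (both contribute in 2-u steps):
  M: 0.26872819×0.5069 = 0.136218
  M+2: 0.26872819×0.4931 + 0.49932362×0.5069 = 0.385617
  M+4: 0.49932362×0.4931 + 0.23194819×0.5069 = 0.363791
  M+6: 0.23194819×0.4931 = 0.114374
Scale to base peak (0.385617) = 100: 35.32 : 100.00 : 94.34 : 29.66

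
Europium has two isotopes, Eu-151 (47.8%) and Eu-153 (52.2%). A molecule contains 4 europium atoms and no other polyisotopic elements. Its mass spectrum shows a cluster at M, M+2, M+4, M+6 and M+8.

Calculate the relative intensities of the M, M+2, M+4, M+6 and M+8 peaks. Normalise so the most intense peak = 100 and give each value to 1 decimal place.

14.0 : 61.0 : 100.0 : 72.8 : 19.9

The 4 Eu atoms are independent, so intensities follow the terms of (0.478 + 0.522)^4.
P(M) = 0.478^4 = 0.052205
P(M+2) = 4 × 0.478^3 × 0.522^1 = 0.228042
P(M+4) = 6 × 0.478^2 × 0.522^2 = 0.373549
P(M+6) = 4 × 0.478^1 × 0.522^3 = 0.271956
P(M+8) = 0.522^4 = 0.074248
The M+4 peak is largest (0.373549); scaling to 100 gives 14.0 : 61.0 : 100.0 : 72.8 : 19.9.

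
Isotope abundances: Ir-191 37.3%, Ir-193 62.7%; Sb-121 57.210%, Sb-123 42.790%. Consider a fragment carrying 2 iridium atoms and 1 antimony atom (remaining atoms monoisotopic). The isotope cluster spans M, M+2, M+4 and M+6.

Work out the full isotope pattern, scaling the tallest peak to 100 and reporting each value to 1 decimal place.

Iridium pattern (n=2): 0.139129 : 0.467742 : 0.393129
Antimony pattern (n=1): 0.5721 : 0.4279
Convolve the two distributions (both contribute in 2-u steps):
  M: 0.139129×0.5721 = 0.079596
  M+2: 0.139129×0.4279 + 0.467742×0.5721 = 0.327128
  M+4: 0.467742×0.4279 + 0.393129×0.5721 = 0.425056
  M+6: 0.393129×0.4279 = 0.168220
Scale to base peak (0.425056) = 100: 18.7 : 77.0 : 100.0 : 39.6

18.7 : 77.0 : 100.0 : 39.6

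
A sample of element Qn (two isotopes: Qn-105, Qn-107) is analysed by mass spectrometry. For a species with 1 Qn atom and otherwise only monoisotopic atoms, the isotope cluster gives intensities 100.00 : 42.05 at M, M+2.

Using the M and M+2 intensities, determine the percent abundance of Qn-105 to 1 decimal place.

Write p for the Qn-105 fraction. I(M+2)/I(M) = [C(1,1)·p^0·(1−p)] / p^1 = 1·(1−p)/p = 42.05/100.00 = 0.4205
(1−p)/p = 0.4205/1 = 0.4205  ⇒  p = 1/(1 + 0.4205) = 0.7040
Qn-105: 70.4%, Qn-107: 29.6%.

70.4%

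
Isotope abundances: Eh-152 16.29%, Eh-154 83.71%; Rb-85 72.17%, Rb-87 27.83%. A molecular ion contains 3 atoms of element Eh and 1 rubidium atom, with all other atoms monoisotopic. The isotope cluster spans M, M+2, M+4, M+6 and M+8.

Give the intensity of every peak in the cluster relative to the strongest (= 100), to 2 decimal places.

Element Eh pattern (n=3): 0.00432278 : 0.06664089 : 0.34244988 : 0.58658645
Rubidium pattern (n=1): 0.7217 : 0.2783
Convolve the two distributions (both contribute in 2-u steps):
  M: 0.00432278×0.7217 = 0.003120
  M+2: 0.00432278×0.2783 + 0.06664089×0.7217 = 0.049298
  M+4: 0.06664089×0.2783 + 0.34244988×0.7217 = 0.265692
  M+6: 0.34244988×0.2783 + 0.58658645×0.7217 = 0.518643
  M+8: 0.58658645×0.2783 = 0.163247
Scale to base peak (0.518643) = 100: 0.60 : 9.51 : 51.23 : 100.00 : 31.48

0.60 : 9.51 : 51.23 : 100.00 : 31.48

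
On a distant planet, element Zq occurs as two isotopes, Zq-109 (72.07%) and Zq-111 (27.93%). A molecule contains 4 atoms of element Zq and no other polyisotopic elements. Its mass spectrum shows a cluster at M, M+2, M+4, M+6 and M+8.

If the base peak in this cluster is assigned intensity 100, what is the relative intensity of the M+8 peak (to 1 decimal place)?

1.5

Term probabilities: M 0.2698, M+2 0.4182, M+4 0.2431, M+6 0.0628, M+8 0.0061. Base peak = M+2.
P(M+2) = C(4,1) × 0.7207^3 × 0.2793^1 = 4 × 0.3743377 × 0.2793 = 0.418210 (base)
P(M+8) = C(4,4) × 0.7207^0 × 0.2793^4 = 1 × 1.0000 × 0.00608532 = 0.006085
Relative intensity = 0.006085 / 0.418210 × 100 = 1.5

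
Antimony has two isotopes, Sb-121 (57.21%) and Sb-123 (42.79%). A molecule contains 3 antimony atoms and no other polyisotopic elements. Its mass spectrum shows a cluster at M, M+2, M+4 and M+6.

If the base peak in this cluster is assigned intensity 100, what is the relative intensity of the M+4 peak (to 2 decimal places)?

(0.5721 + 0.4279)^3 gives M 0.1872, M+2 0.4202, M+4 0.3143, M+6 0.0783; the largest is M+2.
P(M+2) = C(3,1) × 0.5721^2 × 0.4279^1 = 3 × 0.32729841 × 0.4279 = 0.420153 (base)
P(M+4) = C(3,2) × 0.5721^1 × 0.4279^2 = 3 × 0.5721 × 0.18309841 = 0.314252
Relative intensity = 0.314252 / 0.420153 × 100 = 74.79

74.79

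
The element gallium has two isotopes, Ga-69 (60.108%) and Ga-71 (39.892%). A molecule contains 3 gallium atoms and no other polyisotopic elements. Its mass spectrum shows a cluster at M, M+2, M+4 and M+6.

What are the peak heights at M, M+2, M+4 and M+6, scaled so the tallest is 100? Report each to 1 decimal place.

Each Ga atom is independently Ga-69 (p = 0.60108) or Ga-71 (q = 0.39892); the cluster is the binomial expansion (p + q)^3.
P(M) = 0.60108^3 = 0.217169
P(M+2) = 3 × 0.60108^2 × 0.39892^1 = 0.432386
P(M+4) = 3 × 0.60108^1 × 0.39892^2 = 0.286963
P(M+6) = 0.39892^3 = 0.063483
The M+2 peak is largest (0.432386); scaling to 100 gives 50.2 : 100.0 : 66.4 : 14.7.

50.2 : 100.0 : 66.4 : 14.7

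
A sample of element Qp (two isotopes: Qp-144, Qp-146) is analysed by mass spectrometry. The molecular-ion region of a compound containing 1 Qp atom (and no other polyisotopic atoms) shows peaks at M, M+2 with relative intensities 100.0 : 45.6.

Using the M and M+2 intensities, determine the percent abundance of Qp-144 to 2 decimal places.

Write p for the Qp-144 fraction. I(M+2)/I(M) = [C(1,1)·p^0·(1−p)] / p^1 = 1·(1−p)/p = 45.6/100.0 = 0.4560
(1−p)/p = 0.4560/1 = 0.4560  ⇒  p = 1/(1 + 0.4560) = 0.6868
Qp-144: 68.68%, Qp-146: 31.32%.

68.68%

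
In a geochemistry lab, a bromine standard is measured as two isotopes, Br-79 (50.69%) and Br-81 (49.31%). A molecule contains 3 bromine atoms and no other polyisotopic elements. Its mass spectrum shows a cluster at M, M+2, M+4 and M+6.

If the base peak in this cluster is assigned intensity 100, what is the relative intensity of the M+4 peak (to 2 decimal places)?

Term probabilities: M 0.1302, M+2 0.3801, M+4 0.3698, M+6 0.1199. Base peak = M+2.
P(M+2) = C(3,1) × 0.5069^2 × 0.4931^1 = 3 × 0.25694761 × 0.4931 = 0.380103 (base)
P(M+4) = C(3,2) × 0.5069^1 × 0.4931^2 = 3 × 0.5069 × 0.24314761 = 0.369755
Relative intensity = 0.369755 / 0.380103 × 100 = 97.28

97.28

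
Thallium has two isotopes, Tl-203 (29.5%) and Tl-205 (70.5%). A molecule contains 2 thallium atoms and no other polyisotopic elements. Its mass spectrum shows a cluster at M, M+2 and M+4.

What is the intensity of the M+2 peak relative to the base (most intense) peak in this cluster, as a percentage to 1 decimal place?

83.7%

(0.295 + 0.705)^2 gives M 0.0870, M+2 0.4160, M+4 0.4970; the largest is M+4.
P(M+4) = C(2,2) × 0.295^0 × 0.705^2 = 1 × 1.0000 × 0.497025 = 0.497025 (base)
P(M+2) = C(2,1) × 0.295^1 × 0.705^1 = 2 × 0.2950 × 0.7050 = 0.415950
Relative intensity = 0.415950 / 0.497025 × 100 = 83.7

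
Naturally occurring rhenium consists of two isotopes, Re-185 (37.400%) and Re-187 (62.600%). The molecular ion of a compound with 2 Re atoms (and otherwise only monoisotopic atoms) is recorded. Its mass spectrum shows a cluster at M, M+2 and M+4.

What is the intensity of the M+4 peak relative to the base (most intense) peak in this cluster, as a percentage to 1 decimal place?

83.7%

Binomial terms of (0.37400 + 0.62600)^2: M 0.1399, M+2 0.4682, M+4 0.3919 → M+2 is the base peak.
P(M+2) = C(2,1) × 0.37400^1 × 0.62600^1 = 2 × 0.3740 × 0.6260 = 0.468248 (base)
P(M+4) = C(2,2) × 0.37400^0 × 0.62600^2 = 1 × 1.0000 × 0.391876 = 0.391876
Relative intensity = 0.391876 / 0.468248 × 100 = 83.7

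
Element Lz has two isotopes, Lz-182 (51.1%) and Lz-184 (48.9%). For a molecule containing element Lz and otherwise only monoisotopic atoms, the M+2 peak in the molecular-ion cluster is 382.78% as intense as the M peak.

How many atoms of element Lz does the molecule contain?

4

The M+2/M ratio from n Lz atoms is n · q/p = n · 0.489/0.511.
n = 3.8278 × 0.511/0.489 = 4.00 ≈ 4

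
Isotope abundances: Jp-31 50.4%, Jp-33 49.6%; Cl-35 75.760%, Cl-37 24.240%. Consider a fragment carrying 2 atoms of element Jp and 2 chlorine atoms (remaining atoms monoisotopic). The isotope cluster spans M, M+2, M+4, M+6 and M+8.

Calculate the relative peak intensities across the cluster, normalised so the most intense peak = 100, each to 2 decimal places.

Element Jp pattern (n=2): 0.254016 : 0.499968 : 0.246016
Chlorine pattern (n=2): 0.57395776 : 0.36728448 : 0.05875776
Convolve the two distributions (both contribute in 2-u steps):
  M: 0.254016×0.57395776 = 0.145794
  M+2: 0.254016×0.36728448 + 0.499968×0.57395776 = 0.380257
  M+4: 0.254016×0.05875776 + 0.499968×0.36728448 + 0.246016×0.57395776 = 0.339759
  M+6: 0.499968×0.05875776 + 0.246016×0.36728448 = 0.119735
  M+8: 0.246016×0.05875776 = 0.014455
Scale to base peak (0.380257) = 100: 38.34 : 100.00 : 89.35 : 31.49 : 3.80

38.34 : 100.00 : 89.35 : 31.49 : 3.80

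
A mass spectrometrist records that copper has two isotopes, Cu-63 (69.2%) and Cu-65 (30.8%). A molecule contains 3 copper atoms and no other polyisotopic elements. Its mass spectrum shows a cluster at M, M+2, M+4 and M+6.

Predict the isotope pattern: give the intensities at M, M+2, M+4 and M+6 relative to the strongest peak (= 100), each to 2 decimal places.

Expanding (0.692 + 0.308)^3:
P(M) = 0.692^3 = 0.331374
P(M+2) = 3 × 0.692^2 × 0.308^1 = 0.442470
P(M+4) = 3 × 0.692^1 × 0.308^2 = 0.196938
P(M+6) = 0.308^3 = 0.029218
The M+2 peak is largest (0.442470); scaling to 100 gives 74.89 : 100.00 : 44.51 : 6.60.

74.89 : 100.00 : 44.51 : 6.60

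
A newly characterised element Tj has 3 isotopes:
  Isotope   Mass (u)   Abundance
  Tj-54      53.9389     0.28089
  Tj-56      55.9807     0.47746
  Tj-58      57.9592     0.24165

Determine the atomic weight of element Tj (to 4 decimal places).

55.8853 u

Average mass = Σ (abundance × isotope mass) = 0.28089 × 53.9389 + 0.47746 × 55.9807 + 0.24165 × 57.9592
= 15.15090 + 26.72855 + 14.00584 = 55.88529 u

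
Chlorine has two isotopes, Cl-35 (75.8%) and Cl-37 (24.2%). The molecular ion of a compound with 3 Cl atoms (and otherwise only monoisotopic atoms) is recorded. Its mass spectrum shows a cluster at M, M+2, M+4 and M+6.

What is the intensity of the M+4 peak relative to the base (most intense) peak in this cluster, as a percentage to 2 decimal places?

30.58%

Term probabilities: M 0.4355, M+2 0.4171, M+4 0.1332, M+6 0.0142. Base peak = M.
P(M) = C(3,0) × 0.758^3 × 0.242^0 = 1 × 0.43551951 × 1.0000 = 0.435520 (base)
P(M+4) = C(3,2) × 0.758^1 × 0.242^2 = 3 × 0.7580 × 0.058564 = 0.133175
Relative intensity = 0.133175 / 0.435520 × 100 = 30.58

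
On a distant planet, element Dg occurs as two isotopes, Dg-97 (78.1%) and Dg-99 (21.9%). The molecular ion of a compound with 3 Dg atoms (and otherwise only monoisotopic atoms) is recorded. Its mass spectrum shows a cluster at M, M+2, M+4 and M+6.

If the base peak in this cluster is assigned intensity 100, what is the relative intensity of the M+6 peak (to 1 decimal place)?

2.2

Binomial terms of (0.781 + 0.219)^3: M 0.4764, M+2 0.4007, M+4 0.1124, M+6 0.0105 → M is the base peak.
P(M) = C(3,0) × 0.781^3 × 0.219^0 = 1 × 0.47637954 × 1.0000 = 0.476380 (base)
P(M+6) = C(3,3) × 0.781^0 × 0.219^3 = 1 × 1.0000 × 0.01050346 = 0.010503
Relative intensity = 0.010503 / 0.476380 × 100 = 2.2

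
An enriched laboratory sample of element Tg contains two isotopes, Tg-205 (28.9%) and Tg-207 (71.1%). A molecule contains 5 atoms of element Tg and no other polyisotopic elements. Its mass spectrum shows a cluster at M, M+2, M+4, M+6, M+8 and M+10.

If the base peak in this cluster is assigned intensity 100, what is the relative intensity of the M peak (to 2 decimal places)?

Binomial terms of (0.289 + 0.711)^5: M 0.0020, M+2 0.0248, M+4 0.1220, M+6 0.3002, M+8 0.3693, M+10 0.1817 → M+8 is the base peak.
P(M+8) = C(5,4) × 0.289^1 × 0.711^4 = 5 × 0.2890 × 0.25555148 = 0.369272 (base)
P(M) = C(5,0) × 0.289^5 × 0.711^0 = 1 × 0.00201599 × 1.0000 = 0.002016
Relative intensity = 0.002016 / 0.369272 × 100 = 0.55

0.55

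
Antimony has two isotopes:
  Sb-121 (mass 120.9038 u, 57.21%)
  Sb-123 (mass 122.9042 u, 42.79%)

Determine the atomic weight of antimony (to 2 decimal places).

121.76 u

Ar = Σ fᵢ·mᵢ = 0.5721 × 120.9038 + 0.4279 × 122.9042
= 69.16906 + 52.59071 = 121.75977 u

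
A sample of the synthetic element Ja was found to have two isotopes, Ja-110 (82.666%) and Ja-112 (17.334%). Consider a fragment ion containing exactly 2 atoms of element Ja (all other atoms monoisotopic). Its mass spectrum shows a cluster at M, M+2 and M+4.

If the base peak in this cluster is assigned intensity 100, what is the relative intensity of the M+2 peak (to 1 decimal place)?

Binomial terms of (0.82666 + 0.17334)^2: M 0.6834, M+2 0.2866, M+4 0.0300 → M is the base peak.
P(M) = C(2,0) × 0.82666^2 × 0.17334^0 = 1 × 0.68336676 × 1.0000 = 0.683367 (base)
P(M+2) = C(2,1) × 0.82666^1 × 0.17334^1 = 2 × 0.82666 × 0.17334 = 0.286586
Relative intensity = 0.286586 / 0.683367 × 100 = 41.9

41.9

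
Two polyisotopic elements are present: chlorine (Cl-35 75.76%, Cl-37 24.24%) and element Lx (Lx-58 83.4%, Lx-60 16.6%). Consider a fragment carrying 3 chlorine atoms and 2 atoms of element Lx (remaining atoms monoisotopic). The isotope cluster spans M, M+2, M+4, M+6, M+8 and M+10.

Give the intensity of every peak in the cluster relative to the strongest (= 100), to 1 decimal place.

Chlorine pattern (n=3): 0.4348304 : 0.41738208 : 0.13354464 : 0.01424288
Element Lx pattern (n=2): 0.695556 : 0.276888 : 0.027556
Convolve the two distributions (both contribute in 2-u steps):
  M: 0.4348304×0.695556 = 0.302449
  M+2: 0.4348304×0.276888 + 0.41738208×0.695556 = 0.410712
  M+4: 0.4348304×0.027556 + 0.41738208×0.276888 + 0.13354464×0.695556 = 0.220438
  M+6: 0.41738208×0.027556 + 0.13354464×0.276888 + 0.01424288×0.695556 = 0.058385
  M+8: 0.13354464×0.027556 + 0.01424288×0.276888 = 0.007624
  M+10: 0.01424288×0.027556 = 0.000392
Scale to base peak (0.410712) = 100: 73.6 : 100.0 : 53.7 : 14.2 : 1.9 : 0.1

73.6 : 100.0 : 53.7 : 14.2 : 1.9 : 0.1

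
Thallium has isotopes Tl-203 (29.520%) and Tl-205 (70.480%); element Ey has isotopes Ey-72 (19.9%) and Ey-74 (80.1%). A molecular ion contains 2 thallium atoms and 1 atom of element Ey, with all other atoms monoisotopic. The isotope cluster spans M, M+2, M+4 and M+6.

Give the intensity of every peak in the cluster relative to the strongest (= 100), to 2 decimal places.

4.01 : 35.31 : 100.00 : 92.07

Thallium pattern (n=2): 0.08714304 : 0.41611392 : 0.49674304
Element Ey pattern (n=1): 0.1990 : 0.8010
Convolve the two distributions (both contribute in 2-u steps):
  M: 0.08714304×0.1990 = 0.017341
  M+2: 0.08714304×0.8010 + 0.41611392×0.1990 = 0.152608
  M+4: 0.41611392×0.8010 + 0.49674304×0.1990 = 0.432159
  M+6: 0.49674304×0.8010 = 0.397891
Scale to base peak (0.432159) = 100: 4.01 : 35.31 : 100.00 : 92.07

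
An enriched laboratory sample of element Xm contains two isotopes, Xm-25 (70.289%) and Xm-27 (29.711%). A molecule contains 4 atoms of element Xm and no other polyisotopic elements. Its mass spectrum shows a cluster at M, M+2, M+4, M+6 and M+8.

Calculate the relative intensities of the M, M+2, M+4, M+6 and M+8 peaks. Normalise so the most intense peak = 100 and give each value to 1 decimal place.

59.1 : 100.0 : 63.4 : 17.9 : 1.9

Each Xm atom is independently Xm-25 (p = 0.70289) or Xm-27 (q = 0.29711); the cluster is the binomial expansion (p + q)^4.
P(M) = 0.70289^4 = 0.244090
P(M+2) = 4 × 0.70289^3 × 0.29711^1 = 0.412705
P(M+4) = 6 × 0.70289^2 × 0.29711^2 = 0.261674
P(M+6) = 4 × 0.70289^1 × 0.29711^3 = 0.073739
P(M+8) = 0.29711^4 = 0.007792
The M+2 peak is largest (0.412705); scaling to 100 gives 59.1 : 100.0 : 63.4 : 17.9 : 1.9.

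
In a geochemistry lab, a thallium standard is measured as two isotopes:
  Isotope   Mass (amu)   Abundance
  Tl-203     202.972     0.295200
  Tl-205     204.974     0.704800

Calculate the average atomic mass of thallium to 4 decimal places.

204.3830 amu

The abundance-weighted mean is 0.295200 × 202.972 + 0.704800 × 204.974
= 59.91733 + 144.46568 = 204.38301 amu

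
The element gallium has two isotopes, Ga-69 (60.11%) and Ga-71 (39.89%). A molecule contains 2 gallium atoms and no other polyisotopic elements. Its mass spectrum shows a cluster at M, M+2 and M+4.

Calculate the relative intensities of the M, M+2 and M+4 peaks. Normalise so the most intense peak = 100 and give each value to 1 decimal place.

75.3 : 100.0 : 33.2

Each Ga atom is independently Ga-69 (p = 0.6011) or Ga-71 (q = 0.3989); the cluster is the binomial expansion (p + q)^2.
P(M) = 0.6011^2 = 0.361321
P(M+2) = 2 × 0.6011^1 × 0.3989^1 = 0.479558
P(M+4) = 0.3989^2 = 0.159121
The M+2 peak is largest (0.479558); scaling to 100 gives 75.3 : 100.0 : 33.2.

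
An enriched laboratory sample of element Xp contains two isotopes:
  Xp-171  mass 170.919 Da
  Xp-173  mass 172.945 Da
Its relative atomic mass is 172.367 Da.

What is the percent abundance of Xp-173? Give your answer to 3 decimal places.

71.471%

With x = fraction of Xp-171 (so Xp-173 is 1 − x):
170.919·x + 172.945·(1 − x) = 172.367
(170.919 − 172.945)·x = 172.367 − 172.945
x = -0.578 / -2.026 = 0.28529 → 28.529% Xp-171, 71.471% Xp-173.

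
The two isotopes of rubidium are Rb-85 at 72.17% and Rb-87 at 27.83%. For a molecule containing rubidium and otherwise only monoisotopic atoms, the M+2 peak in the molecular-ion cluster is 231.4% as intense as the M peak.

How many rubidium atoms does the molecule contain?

6

For n independent Rb atoms, I(M+2)/I(M) = n · (abundance Rb-87) / (abundance Rb-85) = n · 0.2783/0.7217.
n = 2.314 × 0.7217/0.2783 = 6.00 ≈ 6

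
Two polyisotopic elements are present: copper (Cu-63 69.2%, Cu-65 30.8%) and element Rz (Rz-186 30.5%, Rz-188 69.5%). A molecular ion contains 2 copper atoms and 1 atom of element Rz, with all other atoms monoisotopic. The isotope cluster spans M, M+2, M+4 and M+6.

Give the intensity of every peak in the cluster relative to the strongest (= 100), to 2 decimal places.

Copper pattern (n=2): 0.478864 : 0.426272 : 0.094864
Element Rz pattern (n=1): 0.3050 : 0.6950
Convolve the two distributions (both contribute in 2-u steps):
  M: 0.478864×0.3050 = 0.146054
  M+2: 0.478864×0.6950 + 0.426272×0.3050 = 0.462823
  M+4: 0.426272×0.6950 + 0.094864×0.3050 = 0.325193
  M+6: 0.094864×0.6950 = 0.065930
Scale to base peak (0.462823) = 100: 31.56 : 100.00 : 70.26 : 14.25

31.56 : 100.00 : 70.26 : 14.25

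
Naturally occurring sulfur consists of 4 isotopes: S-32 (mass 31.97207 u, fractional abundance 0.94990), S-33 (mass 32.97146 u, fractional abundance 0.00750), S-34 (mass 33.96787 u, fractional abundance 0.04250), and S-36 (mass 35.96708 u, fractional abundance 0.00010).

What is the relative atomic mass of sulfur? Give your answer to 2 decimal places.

32.06 u

Average mass = Σ (abundance × isotope mass) = 0.94990 × 31.97207 + 0.00750 × 32.97146 + 0.04250 × 33.96787 + 0.00010 × 35.96708
= 30.370269 + 0.247286 + 1.443634 + 0.003597 = 32.064786 u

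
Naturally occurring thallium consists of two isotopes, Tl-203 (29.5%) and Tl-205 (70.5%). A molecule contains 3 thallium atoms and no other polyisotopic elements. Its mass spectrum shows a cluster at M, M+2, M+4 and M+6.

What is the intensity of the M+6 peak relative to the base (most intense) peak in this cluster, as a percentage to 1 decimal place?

79.7%

Binomial terms of (0.295 + 0.705)^3: M 0.0257, M+2 0.1841, M+4 0.4399, M+6 0.3504 → M+4 is the base peak.
P(M+4) = C(3,2) × 0.295^1 × 0.705^2 = 3 × 0.2950 × 0.497025 = 0.439867 (base)
P(M+6) = C(3,3) × 0.295^0 × 0.705^3 = 1 × 1.0000 × 0.35040263 = 0.350403
Relative intensity = 0.350403 / 0.439867 × 100 = 79.7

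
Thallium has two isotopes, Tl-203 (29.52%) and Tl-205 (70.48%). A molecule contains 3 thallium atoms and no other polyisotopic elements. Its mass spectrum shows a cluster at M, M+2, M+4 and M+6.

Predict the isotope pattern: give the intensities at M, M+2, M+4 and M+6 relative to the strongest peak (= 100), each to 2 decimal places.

5.85 : 41.88 : 100.00 : 79.58

Each Tl atom is independently Tl-203 (p = 0.2952) or Tl-205 (q = 0.7048); the cluster is the binomial expansion (p + q)^3.
P(M) = 0.2952^3 = 0.025725
P(M+2) = 3 × 0.2952^2 × 0.7048^1 = 0.184255
P(M+4) = 3 × 0.2952^1 × 0.7048^2 = 0.439916
P(M+6) = 0.7048^3 = 0.350104
The M+4 peak is largest (0.439916); scaling to 100 gives 5.85 : 41.88 : 100.00 : 79.58.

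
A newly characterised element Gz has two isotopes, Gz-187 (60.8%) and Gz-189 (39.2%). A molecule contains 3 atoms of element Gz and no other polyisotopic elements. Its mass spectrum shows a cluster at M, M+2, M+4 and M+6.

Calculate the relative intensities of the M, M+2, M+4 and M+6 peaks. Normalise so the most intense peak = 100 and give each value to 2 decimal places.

Expanding (0.608 + 0.392)^3:
P(M) = 0.608^3 = 0.224756
P(M+2) = 3 × 0.608^2 × 0.392^1 = 0.434725
P(M+4) = 3 × 0.608^1 × 0.392^2 = 0.280283
P(M+6) = 0.392^3 = 0.060236
The M+2 peak is largest (0.434725); scaling to 100 gives 51.70 : 100.00 : 64.47 : 13.86.

51.70 : 100.00 : 64.47 : 13.86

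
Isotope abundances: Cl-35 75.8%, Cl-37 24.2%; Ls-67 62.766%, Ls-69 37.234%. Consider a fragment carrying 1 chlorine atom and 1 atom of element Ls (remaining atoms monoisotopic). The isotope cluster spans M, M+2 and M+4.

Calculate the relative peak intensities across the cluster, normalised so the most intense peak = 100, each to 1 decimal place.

Chlorine pattern (n=1): 0.7580 : 0.2420
Element Ls pattern (n=1): 0.62766 : 0.37234
Convolve the two distributions (both contribute in 2-u steps):
  M: 0.7580×0.62766 = 0.475766
  M+2: 0.7580×0.37234 + 0.2420×0.62766 = 0.434127
  M+4: 0.2420×0.37234 = 0.090106
Scale to base peak (0.475766) = 100: 100.0 : 91.2 : 18.9

100.0 : 91.2 : 18.9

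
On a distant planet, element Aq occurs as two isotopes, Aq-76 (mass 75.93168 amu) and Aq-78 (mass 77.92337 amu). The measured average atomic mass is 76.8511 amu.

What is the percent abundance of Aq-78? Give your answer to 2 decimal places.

46.16%

Writing the weighted mean with unknown fraction x of Aq-76:
75.93168·x + 77.92337·(1 − x) = 76.8511
(75.93168 − 77.92337)·x = 76.8511 − 77.92337
x = -1.07227 / -1.99169 = 0.53837 → 53.84% Aq-76, 46.16% Aq-78.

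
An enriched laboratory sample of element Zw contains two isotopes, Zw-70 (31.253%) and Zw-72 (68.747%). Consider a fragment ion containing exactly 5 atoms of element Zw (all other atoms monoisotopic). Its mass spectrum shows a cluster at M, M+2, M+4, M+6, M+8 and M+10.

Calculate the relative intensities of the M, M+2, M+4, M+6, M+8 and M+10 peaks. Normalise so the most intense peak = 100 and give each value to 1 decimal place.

Expanding (0.31253 + 0.68747)^5:
P(M) = 0.31253^5 = 0.002982
P(M+2) = 5 × 0.31253^4 × 0.68747^1 = 0.032794
P(M+4) = 10 × 0.31253^3 × 0.68747^2 = 0.144272
P(M+6) = 10 × 0.31253^2 × 0.68747^3 = 0.317355
P(M+8) = 5 × 0.31253^1 × 0.68747^4 = 0.349041
P(M+10) = 0.68747^5 = 0.153557
The M+8 peak is largest (0.349041); scaling to 100 gives 0.9 : 9.4 : 41.3 : 90.9 : 100.0 : 44.0.

0.9 : 9.4 : 41.3 : 90.9 : 100.0 : 44.0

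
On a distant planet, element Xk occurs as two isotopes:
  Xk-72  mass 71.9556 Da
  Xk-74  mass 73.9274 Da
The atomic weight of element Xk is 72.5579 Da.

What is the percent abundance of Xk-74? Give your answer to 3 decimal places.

With x = fraction of Xk-72 (so Xk-74 is 1 − x):
71.9556·x + 73.9274·(1 − x) = 72.5579
(71.9556 − 73.9274)·x = 72.5579 − 73.9274
x = -1.3695 / -1.9718 = 0.69454 → 69.454% Xk-72, 30.546% Xk-74.

30.546%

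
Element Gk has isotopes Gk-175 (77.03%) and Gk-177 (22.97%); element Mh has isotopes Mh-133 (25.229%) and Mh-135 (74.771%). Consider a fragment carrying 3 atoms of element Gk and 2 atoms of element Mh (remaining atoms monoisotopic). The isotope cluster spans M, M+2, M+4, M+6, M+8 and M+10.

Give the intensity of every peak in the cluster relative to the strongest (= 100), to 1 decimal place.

Element Gk pattern (n=3): 0.45706682 : 0.40888582 : 0.12192791 : 0.01211945
Element Mh pattern (n=2): 0.06365024 : 0.37727951 : 0.55907024
Convolve the two distributions (both contribute in 2-u steps):
  M: 0.45706682×0.06365024 = 0.029092
  M+2: 0.45706682×0.37727951 + 0.40888582×0.06365024 = 0.198468
  M+4: 0.45706682×0.55907024 + 0.40888582×0.37727951 + 0.12192791×0.06365024 = 0.417557
  M+6: 0.40888582×0.55907024 + 0.12192791×0.37727951 + 0.01211945×0.06365024 = 0.275368
  M+8: 0.12192791×0.55907024 + 0.01211945×0.37727951 = 0.072739
  M+10: 0.01211945×0.55907024 = 0.006776
Scale to base peak (0.417557) = 100: 7.0 : 47.5 : 100.0 : 65.9 : 17.4 : 1.6

7.0 : 47.5 : 100.0 : 65.9 : 17.4 : 1.6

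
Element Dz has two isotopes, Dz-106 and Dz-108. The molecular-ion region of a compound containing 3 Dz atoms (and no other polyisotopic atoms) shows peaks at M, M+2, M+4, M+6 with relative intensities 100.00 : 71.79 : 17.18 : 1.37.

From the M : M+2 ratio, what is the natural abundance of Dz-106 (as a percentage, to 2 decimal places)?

80.69%

Let p = fractional abundance of Dz-106. I(M+2)/I(M) = [C(3,1)·p^2·(1−p)] / p^3 = 3·(1−p)/p = 71.79/100.00 = 0.7179
(1−p)/p = 0.7179/3 = 0.2393  ⇒  p = 1/(1 + 0.2393) = 0.8069
Dz-106: 80.69%, Dz-108: 19.31%.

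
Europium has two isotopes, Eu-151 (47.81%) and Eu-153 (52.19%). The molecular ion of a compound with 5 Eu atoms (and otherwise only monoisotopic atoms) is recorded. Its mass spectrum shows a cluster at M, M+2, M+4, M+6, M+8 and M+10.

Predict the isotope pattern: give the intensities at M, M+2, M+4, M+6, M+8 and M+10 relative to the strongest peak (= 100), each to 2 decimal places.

7.69 : 41.96 : 91.61 : 100.00 : 54.58 : 11.92

Expanding (0.4781 + 0.5219)^5:
P(M) = 0.4781^5 = 0.024980
P(M+2) = 5 × 0.4781^4 × 0.5219^1 = 0.136343
P(M+4) = 10 × 0.4781^3 × 0.5219^2 = 0.297667
P(M+6) = 10 × 0.4781^2 × 0.5219^3 = 0.324937
P(M+8) = 5 × 0.4781^1 × 0.5219^4 = 0.177353
P(M+10) = 0.5219^5 = 0.038720
The M+6 peak is largest (0.324937); scaling to 100 gives 7.69 : 41.96 : 91.61 : 100.00 : 54.58 : 11.92.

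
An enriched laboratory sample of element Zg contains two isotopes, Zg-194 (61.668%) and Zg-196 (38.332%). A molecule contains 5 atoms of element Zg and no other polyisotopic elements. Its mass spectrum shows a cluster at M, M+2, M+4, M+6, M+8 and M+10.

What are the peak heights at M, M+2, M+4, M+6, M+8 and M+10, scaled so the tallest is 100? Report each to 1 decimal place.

Each Zg atom is independently Zg-194 (p = 0.61668) or Zg-196 (q = 0.38332); the cluster is the binomial expansion (p + q)^5.
P(M) = 0.61668^5 = 0.089187
P(M+2) = 5 × 0.61668^4 × 0.38332^1 = 0.277186
P(M+4) = 10 × 0.61668^3 × 0.38332^2 = 0.344590
P(M+6) = 10 × 0.61668^2 × 0.38332^3 = 0.214192
P(M+8) = 5 × 0.61668^1 × 0.38332^4 = 0.066570
P(M+10) = 0.38332^5 = 0.008276
The M+4 peak is largest (0.344590); scaling to 100 gives 25.9 : 80.4 : 100.0 : 62.2 : 19.3 : 2.4.

25.9 : 80.4 : 100.0 : 62.2 : 19.3 : 2.4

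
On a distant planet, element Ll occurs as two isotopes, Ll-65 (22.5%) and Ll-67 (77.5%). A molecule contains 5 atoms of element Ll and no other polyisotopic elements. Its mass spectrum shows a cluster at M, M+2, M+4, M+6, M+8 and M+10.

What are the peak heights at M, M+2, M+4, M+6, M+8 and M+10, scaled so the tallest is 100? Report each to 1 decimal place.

0.1 : 2.4 : 16.9 : 58.1 : 100.0 : 68.9

Expanding (0.225 + 0.775)^5:
P(M) = 0.225^5 = 0.000577
P(M+2) = 5 × 0.225^4 × 0.775^1 = 0.009931
P(M+4) = 10 × 0.225^3 × 0.775^2 = 0.068415
P(M+6) = 10 × 0.225^2 × 0.775^3 = 0.235651
P(M+8) = 5 × 0.225^1 × 0.775^4 = 0.405844
P(M+10) = 0.775^5 = 0.279582
The M+8 peak is largest (0.405844); scaling to 100 gives 0.1 : 2.4 : 16.9 : 58.1 : 100.0 : 68.9.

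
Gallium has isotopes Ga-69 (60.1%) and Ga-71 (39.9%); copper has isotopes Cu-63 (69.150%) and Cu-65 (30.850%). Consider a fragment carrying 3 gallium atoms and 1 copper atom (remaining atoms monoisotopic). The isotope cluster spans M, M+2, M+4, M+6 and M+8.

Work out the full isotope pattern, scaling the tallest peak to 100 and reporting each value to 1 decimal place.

41.0 : 100.0 : 90.7 : 36.2 : 5.4

Gallium pattern (n=3): 0.2170818 : 0.4323576 : 0.2870394 : 0.0635212
Copper pattern (n=1): 0.6915 : 0.3085
Convolve the two distributions (both contribute in 2-u steps):
  M: 0.2170818×0.6915 = 0.150112
  M+2: 0.2170818×0.3085 + 0.4323576×0.6915 = 0.365945
  M+4: 0.4323576×0.3085 + 0.2870394×0.6915 = 0.331870
  M+6: 0.2870394×0.3085 + 0.0635212×0.6915 = 0.132477
  M+8: 0.0635212×0.3085 = 0.019596
Scale to base peak (0.365945) = 100: 41.0 : 100.0 : 90.7 : 36.2 : 5.4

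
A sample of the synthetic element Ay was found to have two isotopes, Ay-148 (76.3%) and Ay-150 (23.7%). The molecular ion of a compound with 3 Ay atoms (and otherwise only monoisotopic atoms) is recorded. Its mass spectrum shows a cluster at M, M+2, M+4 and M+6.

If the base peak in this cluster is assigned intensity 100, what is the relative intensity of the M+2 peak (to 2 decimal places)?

93.18

(0.763 + 0.237)^3 gives M 0.4442, M+2 0.4139, M+4 0.1286, M+6 0.0133; the largest is M.
P(M) = C(3,0) × 0.763^3 × 0.237^0 = 1 × 0.44419495 × 1.0000 = 0.444195 (base)
P(M+2) = C(3,1) × 0.763^2 × 0.237^1 = 3 × 0.582169 × 0.2370 = 0.413922
Relative intensity = 0.413922 / 0.444195 × 100 = 93.18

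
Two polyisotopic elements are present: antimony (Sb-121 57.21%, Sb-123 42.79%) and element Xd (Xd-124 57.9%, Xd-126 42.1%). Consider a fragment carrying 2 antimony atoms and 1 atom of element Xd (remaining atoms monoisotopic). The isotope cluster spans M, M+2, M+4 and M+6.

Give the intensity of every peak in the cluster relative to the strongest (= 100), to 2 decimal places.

Antimony pattern (n=2): 0.32729841 : 0.48960318 : 0.18309841
Element Xd pattern (n=1): 0.5790 : 0.4210
Convolve the two distributions (both contribute in 2-u steps):
  M: 0.32729841×0.5790 = 0.189506
  M+2: 0.32729841×0.4210 + 0.48960318×0.5790 = 0.421273
  M+4: 0.48960318×0.4210 + 0.18309841×0.5790 = 0.312137
  M+6: 0.18309841×0.4210 = 0.077084
Scale to base peak (0.421273) = 100: 44.98 : 100.00 : 74.09 : 18.30

44.98 : 100.00 : 74.09 : 18.30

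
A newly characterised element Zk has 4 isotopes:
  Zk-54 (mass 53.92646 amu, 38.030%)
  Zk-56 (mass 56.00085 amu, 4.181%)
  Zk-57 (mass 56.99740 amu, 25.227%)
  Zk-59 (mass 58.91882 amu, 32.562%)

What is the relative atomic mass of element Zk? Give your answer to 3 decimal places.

56.414 amu

The abundance-weighted mean is 0.38030 × 53.92646 + 0.04181 × 56.00085 + 0.25227 × 56.99740 + 0.32562 × 58.91882
= 20.508233 + 2.341396 + 14.378734 + 19.185146 = 56.413509 amu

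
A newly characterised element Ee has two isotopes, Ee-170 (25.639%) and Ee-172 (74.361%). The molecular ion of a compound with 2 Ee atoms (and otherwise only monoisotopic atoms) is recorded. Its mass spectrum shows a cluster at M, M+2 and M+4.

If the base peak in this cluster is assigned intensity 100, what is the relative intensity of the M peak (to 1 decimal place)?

Term probabilities: M 0.0657, M+2 0.3813, M+4 0.5530. Base peak = M+4.
P(M+4) = C(2,2) × 0.25639^0 × 0.74361^2 = 1 × 1.0000 × 0.55295583 = 0.552956 (base)
P(M) = C(2,0) × 0.25639^2 × 0.74361^0 = 1 × 0.06573583 × 1.0000 = 0.065736
Relative intensity = 0.065736 / 0.552956 × 100 = 11.9

11.9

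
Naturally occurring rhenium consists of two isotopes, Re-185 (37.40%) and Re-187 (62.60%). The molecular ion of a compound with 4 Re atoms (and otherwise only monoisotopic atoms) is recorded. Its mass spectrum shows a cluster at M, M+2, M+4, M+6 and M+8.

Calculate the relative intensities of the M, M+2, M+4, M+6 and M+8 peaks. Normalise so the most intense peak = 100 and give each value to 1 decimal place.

5.3 : 35.7 : 89.6 : 100.0 : 41.8

Expanding (0.3740 + 0.6260)^4:
P(M) = 0.3740^4 = 0.019565
P(M+2) = 4 × 0.3740^3 × 0.6260^1 = 0.130993
P(M+4) = 6 × 0.3740^2 × 0.6260^2 = 0.328884
P(M+6) = 4 × 0.3740^1 × 0.6260^3 = 0.366990
P(M+8) = 0.6260^4 = 0.153567
The M+6 peak is largest (0.366990); scaling to 100 gives 5.3 : 35.7 : 89.6 : 100.0 : 41.8.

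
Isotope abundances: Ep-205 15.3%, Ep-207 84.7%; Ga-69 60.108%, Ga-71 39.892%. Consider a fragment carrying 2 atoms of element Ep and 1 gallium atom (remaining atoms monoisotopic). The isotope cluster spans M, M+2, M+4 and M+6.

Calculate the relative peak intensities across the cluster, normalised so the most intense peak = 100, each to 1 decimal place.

2.6 : 30.9 : 100.0 : 53.5

Element Ep pattern (n=2): 0.023409 : 0.259182 : 0.717409
Gallium pattern (n=1): 0.60108 : 0.39892
Convolve the two distributions (both contribute in 2-u steps):
  M: 0.023409×0.60108 = 0.014071
  M+2: 0.023409×0.39892 + 0.259182×0.60108 = 0.165127
  M+4: 0.259182×0.39892 + 0.717409×0.60108 = 0.534613
  M+6: 0.717409×0.39892 = 0.286189
Scale to base peak (0.534613) = 100: 2.6 : 30.9 : 100.0 : 53.5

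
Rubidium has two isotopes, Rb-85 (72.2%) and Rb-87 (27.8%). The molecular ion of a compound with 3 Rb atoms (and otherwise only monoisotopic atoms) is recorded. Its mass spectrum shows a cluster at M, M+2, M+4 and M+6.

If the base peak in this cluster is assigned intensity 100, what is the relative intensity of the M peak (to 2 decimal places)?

Term probabilities: M 0.3764, M+2 0.4348, M+4 0.1674, M+6 0.0215. Base peak = M+2.
P(M+2) = C(3,1) × 0.722^2 × 0.278^1 = 3 × 0.521284 × 0.2780 = 0.434751 (base)
P(M) = C(3,0) × 0.722^3 × 0.278^0 = 1 × 0.37636705 × 1.0000 = 0.376367
Relative intensity = 0.376367 / 0.434751 × 100 = 86.57

86.57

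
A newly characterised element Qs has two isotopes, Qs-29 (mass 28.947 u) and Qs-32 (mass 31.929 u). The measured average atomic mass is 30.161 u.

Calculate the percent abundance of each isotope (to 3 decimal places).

Writing the weighted mean with unknown fraction x of Qs-29:
28.947·x + 31.929·(1 − x) = 30.161
(28.947 − 31.929)·x = 30.161 − 31.929
x = -1.768 / -2.982 = 0.59289 → 59.289% Qs-29, 40.711% Qs-32.

Qs-29: 59.289%, Qs-32: 40.711%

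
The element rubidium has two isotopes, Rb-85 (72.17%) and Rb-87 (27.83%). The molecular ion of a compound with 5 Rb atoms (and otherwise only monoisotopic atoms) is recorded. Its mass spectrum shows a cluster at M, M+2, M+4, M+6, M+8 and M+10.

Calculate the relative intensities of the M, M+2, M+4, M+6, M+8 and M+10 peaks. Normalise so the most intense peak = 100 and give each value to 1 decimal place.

Each Rb atom is independently Rb-85 (p = 0.7217) or Rb-87 (q = 0.2783); the cluster is the binomial expansion (p + q)^5.
P(M) = 0.7217^5 = 0.195787
P(M+2) = 5 × 0.7217^4 × 0.2783^1 = 0.377494
P(M+4) = 10 × 0.7217^3 × 0.2783^2 = 0.291136
P(M+6) = 10 × 0.7217^2 × 0.2783^3 = 0.112267
P(M+8) = 5 × 0.7217^1 × 0.2783^4 = 0.021646
P(M+10) = 0.2783^5 = 0.001669
The M+2 peak is largest (0.377494); scaling to 100 gives 51.9 : 100.0 : 77.1 : 29.7 : 5.7 : 0.4.

51.9 : 100.0 : 77.1 : 29.7 : 5.7 : 0.4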